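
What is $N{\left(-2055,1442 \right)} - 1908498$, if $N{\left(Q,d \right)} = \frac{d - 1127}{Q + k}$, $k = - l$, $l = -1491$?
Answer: $- \frac{358797729}{188} \approx -1.9085 \cdot 10^{6}$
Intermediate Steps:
$k = 1491$ ($k = \left(-1\right) \left(-1491\right) = 1491$)
$N{\left(Q,d \right)} = \frac{-1127 + d}{1491 + Q}$ ($N{\left(Q,d \right)} = \frac{d - 1127}{Q + 1491} = \frac{-1127 + d}{1491 + Q}$)
$N{\left(-2055,1442 \right)} - 1908498 = \frac{-1127 + 1442}{1491 - 2055} - 1908498 = \frac{1}{-564} \cdot 315 - 1908498 = \left(- \frac{1}{564}\right) 315 - 1908498 = - \frac{105}{188} - 1908498 = - \frac{358797729}{188}$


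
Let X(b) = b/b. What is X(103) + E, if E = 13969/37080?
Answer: 51049/37080 ≈ 1.3767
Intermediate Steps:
X(b) = 1
E = 13969/37080 (E = 13969*(1/37080) = 13969/37080 ≈ 0.37673)
X(103) + E = 1 + 13969/37080 = 51049/37080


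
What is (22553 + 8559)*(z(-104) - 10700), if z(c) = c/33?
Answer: -10988882848/33 ≈ -3.3300e+8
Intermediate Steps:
z(c) = c/33 (z(c) = c*(1/33) = c/33)
(22553 + 8559)*(z(-104) - 10700) = (22553 + 8559)*((1/33)*(-104) - 10700) = 31112*(-104/33 - 10700) = 31112*(-353204/33) = -10988882848/33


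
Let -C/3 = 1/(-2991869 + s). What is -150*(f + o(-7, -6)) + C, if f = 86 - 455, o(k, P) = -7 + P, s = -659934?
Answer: 209248311903/3651803 ≈ 57300.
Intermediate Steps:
C = 3/3651803 (C = -3/(-2991869 - 659934) = -3/(-3651803) = -3*(-1/3651803) = 3/3651803 ≈ 8.2151e-7)
f = -369
-150*(f + o(-7, -6)) + C = -150*(-369 + (-7 - 6)) + 3/3651803 = -150*(-369 - 13) + 3/3651803 = -150*(-382) + 3/3651803 = 57300 + 3/3651803 = 209248311903/3651803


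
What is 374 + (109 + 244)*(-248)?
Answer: -87170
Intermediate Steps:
374 + (109 + 244)*(-248) = 374 + 353*(-248) = 374 - 87544 = -87170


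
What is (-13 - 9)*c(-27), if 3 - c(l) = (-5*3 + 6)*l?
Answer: 5280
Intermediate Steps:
c(l) = 3 + 9*l (c(l) = 3 - (-5*3 + 6)*l = 3 - (-15 + 6)*l = 3 - (-9)*l = 3 + 9*l)
(-13 - 9)*c(-27) = (-13 - 9)*(3 + 9*(-27)) = -22*(3 - 243) = -22*(-240) = 5280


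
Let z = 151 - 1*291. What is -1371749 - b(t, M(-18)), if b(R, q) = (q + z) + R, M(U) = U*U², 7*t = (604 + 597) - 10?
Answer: -9561630/7 ≈ -1.3659e+6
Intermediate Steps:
z = -140 (z = 151 - 291 = -140)
t = 1191/7 (t = ((604 + 597) - 10)/7 = (1201 - 10)/7 = (⅐)*1191 = 1191/7 ≈ 170.14)
M(U) = U³
b(R, q) = -140 + R + q (b(R, q) = (q - 140) + R = (-140 + q) + R = -140 + R + q)
-1371749 - b(t, M(-18)) = -1371749 - (-140 + 1191/7 + (-18)³) = -1371749 - (-140 + 1191/7 - 5832) = -1371749 - 1*(-40613/7) = -1371749 + 40613/7 = -9561630/7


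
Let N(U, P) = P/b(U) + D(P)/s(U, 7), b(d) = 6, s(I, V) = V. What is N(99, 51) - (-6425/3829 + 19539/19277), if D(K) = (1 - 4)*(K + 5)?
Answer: -2190080835/147623266 ≈ -14.836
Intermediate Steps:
D(K) = -15 - 3*K (D(K) = -3*(5 + K) = -15 - 3*K)
N(U, P) = -15/7 - 11*P/42 (N(U, P) = P/6 + (-15 - 3*P)/7 = P*(⅙) + (-15 - 3*P)*(⅐) = P/6 + (-15/7 - 3*P/7) = -15/7 - 11*P/42)
N(99, 51) - (-6425/3829 + 19539/19277) = (-15/7 - 11/42*51) - (-6425/3829 + 19539/19277) = (-15/7 - 187/14) - (-6425*1/3829 + 19539*(1/19277)) = -31/2 - (-6425/3829 + 19539/19277) = -31/2 - 1*(-49039894/73811633) = -31/2 + 49039894/73811633 = -2190080835/147623266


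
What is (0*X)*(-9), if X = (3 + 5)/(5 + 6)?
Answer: 0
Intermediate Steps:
X = 8/11 ≈ 0.72727
(0*X)*(-9) = (0*(8/11))*(-9) = 0*(-9) = 0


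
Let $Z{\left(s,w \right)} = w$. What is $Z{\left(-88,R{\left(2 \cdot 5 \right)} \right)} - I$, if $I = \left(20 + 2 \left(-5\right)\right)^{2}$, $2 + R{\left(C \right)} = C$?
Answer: $-92$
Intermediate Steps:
$R{\left(C \right)} = -2 + C$
$I = 100$ ($I = \left(20 - 10\right)^{2} = 10^{2} = 100$)
$Z{\left(-88,R{\left(2 \cdot 5 \right)} \right)} - I = \left(-2 + 2 \cdot 5\right) - 100 = \left(-2 + 10\right) - 100 = 8 - 100 = -92$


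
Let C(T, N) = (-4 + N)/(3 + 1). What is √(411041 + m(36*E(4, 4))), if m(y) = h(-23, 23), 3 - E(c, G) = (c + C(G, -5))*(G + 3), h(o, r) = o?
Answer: √411018 ≈ 641.11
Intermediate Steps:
C(T, N) = -1 + N/4 (C(T, N) = (-4 + N)/4 = (-4 + N)*(¼) = -1 + N/4)
E(c, G) = 3 - (3 + G)*(-9/4 + c) (E(c, G) = 3 - (c + (-1 + (¼)*(-5)))*(G + 3) = 3 - (c + (-1 - 5/4))*(3 + G) = 3 - (c - 9/4)*(3 + G) = 3 - (-9/4 + c)*(3 + G) = 3 - (3 + G)*(-9/4 + c))
m(y) = -23
√(411041 + m(36*E(4, 4))) = √(411041 - 23) = √411018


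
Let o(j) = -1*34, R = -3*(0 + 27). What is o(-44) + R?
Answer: -115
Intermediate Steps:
R = -81 (R = -3*27 = -81)
o(j) = -34
o(-44) + R = -34 - 81 = -115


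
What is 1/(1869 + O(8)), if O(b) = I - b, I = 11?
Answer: 1/1872 ≈ 0.00053419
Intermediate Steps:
O(b) = 11 - b
1/(1869 + O(8)) = 1/(1869 + (11 - 1*8)) = 1/(1869 + (11 - 8)) = 1/(1869 + 3) = 1/1872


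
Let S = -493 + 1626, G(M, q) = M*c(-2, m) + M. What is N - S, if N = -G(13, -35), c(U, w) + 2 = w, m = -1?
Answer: -1107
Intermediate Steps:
c(U, w) = -2 + w
G(M, q) = -2*M (G(M, q) = M*(-2 - 1) + M = M*(-3) + M = -3*M + M = -2*M)
S = 1133
N = 26 (N = -(-2)*13 = -1*(-26) = 26)
N - S = 26 - 1*1133 = 26 - 1133 = -1107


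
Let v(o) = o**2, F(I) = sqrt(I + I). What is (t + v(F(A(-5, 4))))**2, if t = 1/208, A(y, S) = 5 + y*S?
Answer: 38925121/43264 ≈ 899.71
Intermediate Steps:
A(y, S) = 5 + S*y
F(I) = sqrt(2)*sqrt(I) (F(I) = sqrt(2*I) = sqrt(2)*sqrt(I))
t = 1/208 ≈ 0.0048077
(t + v(F(A(-5, 4))))**2 = (1/208 + (sqrt(2)*sqrt(5 + 4*(-5)))**2)**2 = (1/208 + (sqrt(2)*sqrt(5 - 20))**2)**2 = (1/208 + (sqrt(2)*sqrt(-15))**2)**2 = (1/208 + (sqrt(2)*(I*sqrt(15)))**2)**2 = (1/208 + (I*sqrt(30))**2)**2 = (1/208 - 30)**2 = (-6239/208)**2 = 38925121/43264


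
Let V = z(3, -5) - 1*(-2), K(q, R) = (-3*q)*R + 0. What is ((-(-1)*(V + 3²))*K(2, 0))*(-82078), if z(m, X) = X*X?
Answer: 0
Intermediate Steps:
z(m, X) = X²
K(q, R) = -3*R*q (K(q, R) = -3*R*q + 0 = -3*R*q)
V = 27 (V = (-5)² - 1*(-2) = 25 + 2 = 27)
((-(-1)*(V + 3²))*K(2, 0))*(-82078) = ((-(-1)*(27 + 3²))*(-3*0*2))*(-82078) = (-(-1)*(27 + 9)*0)*(-82078) = (-(-1)*36*0)*(-82078) = (-1*(-36)*0)*(-82078) = (36*0)*(-82078) = 0*(-82078) = 0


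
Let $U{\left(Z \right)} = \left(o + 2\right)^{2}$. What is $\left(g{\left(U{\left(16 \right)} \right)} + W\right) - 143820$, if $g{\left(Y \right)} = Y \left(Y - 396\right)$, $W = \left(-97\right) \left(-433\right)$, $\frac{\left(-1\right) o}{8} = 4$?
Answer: $351781$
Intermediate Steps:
$o = -32$ ($o = \left(-8\right) 4 = -32$)
$U{\left(Z \right)} = 900$ ($U{\left(Z \right)} = \left(-32 + 2\right)^{2} = \left(-30\right)^{2} = 900$)
$W = 42001$
$g{\left(Y \right)} = Y \left(-396 + Y\right)$
$\left(g{\left(U{\left(16 \right)} \right)} + W\right) - 143820 = \left(900 \left(-396 + 900\right) + 42001\right) - 143820 = \left(900 \cdot 504 + 42001\right) - 143820 = \left(453600 + 42001\right) - 143820 = 495601 - 143820 = 351781$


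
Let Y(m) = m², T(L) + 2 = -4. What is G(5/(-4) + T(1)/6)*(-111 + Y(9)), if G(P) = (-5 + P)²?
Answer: -12615/8 ≈ -1576.9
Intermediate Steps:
T(L) = -6 (T(L) = -2 - 4 = -6)
G(5/(-4) + T(1)/6)*(-111 + Y(9)) = (-5 + (5/(-4) - 6/6))²*(-111 + 9²) = (-5 + (5*(-¼) - 6*⅙))²*(-111 + 81) = (-5 + (-5/4 - 1))²*(-30) = (-5 - 9/4)²*(-30) = (-29/4)²*(-30) = (841/16)*(-30) = -12615/8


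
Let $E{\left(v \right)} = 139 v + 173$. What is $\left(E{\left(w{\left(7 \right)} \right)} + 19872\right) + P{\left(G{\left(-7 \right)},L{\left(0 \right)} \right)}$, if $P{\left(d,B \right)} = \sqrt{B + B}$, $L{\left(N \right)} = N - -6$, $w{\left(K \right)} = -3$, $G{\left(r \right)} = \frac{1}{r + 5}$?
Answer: $19628 + 2 \sqrt{3} \approx 19631.0$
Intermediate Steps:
$G{\left(r \right)} = \frac{1}{5 + r}$
$E{\left(v \right)} = 173 + 139 v$
$L{\left(N \right)} = 6 + N$ ($L{\left(N \right)} = N + 6 = 6 + N$)
$P{\left(d,B \right)} = \sqrt{2} \sqrt{B}$ ($P{\left(d,B \right)} = \sqrt{2 B} = \sqrt{2} \sqrt{B}$)
$\left(E{\left(w{\left(7 \right)} \right)} + 19872\right) + P{\left(G{\left(-7 \right)},L{\left(0 \right)} \right)} = \left(\left(173 + 139 \left(-3\right)\right) + 19872\right) + \sqrt{2} \sqrt{6 + 0} = \left(\left(173 - 417\right) + 19872\right) + \sqrt{2} \sqrt{6} = \left(-244 + 19872\right) + 2 \sqrt{3} = 19628 + 2 \sqrt{3}$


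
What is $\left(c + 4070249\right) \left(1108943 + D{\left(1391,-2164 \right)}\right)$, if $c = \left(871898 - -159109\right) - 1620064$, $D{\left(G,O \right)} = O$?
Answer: $3852910200568$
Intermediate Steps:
$c = -589057$ ($c = \left(871898 + 159109\right) - 1620064 = 1031007 - 1620064 = -589057$)
$\left(c + 4070249\right) \left(1108943 + D{\left(1391,-2164 \right)}\right) = \left(-589057 + 4070249\right) \left(1108943 - 2164\right) = 3481192 \cdot 1106779 = 3852910200568$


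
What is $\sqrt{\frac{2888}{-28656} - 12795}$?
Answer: $\frac{i \sqrt{18241156298}}{1194} \approx 113.12 i$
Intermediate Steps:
$\sqrt{\frac{2888}{-28656} - 12795} = \sqrt{2888 \left(- \frac{1}{28656}\right) - 12795} = \sqrt{- \frac{361}{3582} - 12795} = \sqrt{- \frac{45832051}{3582}} = \frac{i \sqrt{18241156298}}{1194}$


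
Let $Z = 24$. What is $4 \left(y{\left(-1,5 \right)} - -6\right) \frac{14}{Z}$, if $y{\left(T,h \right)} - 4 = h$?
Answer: $35$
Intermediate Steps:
$y{\left(T,h \right)} = 4 + h$
$4 \left(y{\left(-1,5 \right)} - -6\right) \frac{14}{Z} = 4 \left(\left(4 + 5\right) - -6\right) \frac{14}{24} = 4 \left(9 + 6\right) 14 \cdot \frac{1}{24} = 4 \cdot 15 \cdot \frac{7}{12} = 60 \cdot \frac{7}{12} = 35$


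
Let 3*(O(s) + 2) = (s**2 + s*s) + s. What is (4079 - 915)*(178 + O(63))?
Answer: 8995252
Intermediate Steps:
O(s) = -2 + s/3 + 2*s**2/3 (O(s) = -2 + ((s**2 + s*s) + s)/3 = -2 + ((s**2 + s**2) + s)/3 = -2 + (2*s**2 + s)/3 = -2 + (s + 2*s**2)/3 = -2 + (s/3 + 2*s**2/3) = -2 + s/3 + 2*s**2/3)
(4079 - 915)*(178 + O(63)) = (4079 - 915)*(178 + (-2 + (1/3)*63 + (2/3)*63**2)) = 3164*(178 + (-2 + 21 + (2/3)*3969)) = 3164*(178 + (-2 + 21 + 2646)) = 3164*(178 + 2665) = 3164*2843 = 8995252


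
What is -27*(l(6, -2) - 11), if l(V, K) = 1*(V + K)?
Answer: 189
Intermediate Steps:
l(V, K) = K + V (l(V, K) = 1*(K + V) = K + V)
-27*(l(6, -2) - 11) = -27*((-2 + 6) - 11) = -27*(4 - 11) = -27*(-7) = 189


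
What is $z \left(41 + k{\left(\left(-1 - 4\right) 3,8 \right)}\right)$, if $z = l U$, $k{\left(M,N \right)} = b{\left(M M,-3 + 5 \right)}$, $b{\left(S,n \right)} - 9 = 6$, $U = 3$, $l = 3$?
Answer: $504$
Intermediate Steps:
$b{\left(S,n \right)} = 15$ ($b{\left(S,n \right)} = 9 + 6 = 15$)
$k{\left(M,N \right)} = 15$
$z = 9$ ($z = 3 \cdot 3 = 9$)
$z \left(41 + k{\left(\left(-1 - 4\right) 3,8 \right)}\right) = 9 \left(41 + 15\right) = 9 \cdot 56 = 504$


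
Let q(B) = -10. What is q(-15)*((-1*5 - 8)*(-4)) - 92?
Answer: -612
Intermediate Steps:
q(-15)*((-1*5 - 8)*(-4)) - 92 = -10*(-1*5 - 8)*(-4) - 92 = -10*(-5 - 8)*(-4) - 92 = -(-130)*(-4) - 92 = -10*52 - 92 = -520 - 92 = -612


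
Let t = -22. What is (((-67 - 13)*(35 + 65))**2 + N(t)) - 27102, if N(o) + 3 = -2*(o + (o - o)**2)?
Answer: 63972939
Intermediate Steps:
N(o) = -3 - 2*o (N(o) = -3 - 2*(o + (o - o)**2) = -3 - 2*(o + 0**2) = -3 - 2*(o + 0) = -3 - 2*o)
(((-67 - 13)*(35 + 65))**2 + N(t)) - 27102 = (((-67 - 13)*(35 + 65))**2 + (-3 - 2*(-22))) - 27102 = ((-80*100)**2 + (-3 + 44)) - 27102 = ((-8000)**2 + 41) - 27102 = (64000000 + 41) - 27102 = 64000041 - 27102 = 63972939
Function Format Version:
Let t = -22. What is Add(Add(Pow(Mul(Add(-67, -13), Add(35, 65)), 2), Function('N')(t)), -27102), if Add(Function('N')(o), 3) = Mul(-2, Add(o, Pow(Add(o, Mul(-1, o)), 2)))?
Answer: 63972939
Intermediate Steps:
Function('N')(o) = Add(-3, Mul(-2, o)) (Function('N')(o) = Add(-3, Mul(-2, Add(o, Pow(Add(o, Mul(-1, o)), 2)))) = Add(-3, Mul(-2, Add(o, Pow(0, 2)))) = Add(-3, Mul(-2, Add(o, 0))) = Add(-3, Mul(-2, o)))
Add(Add(Pow(Mul(Add(-67, -13), Add(35, 65)), 2), Function('N')(t)), -27102) = Add(Add(Pow(Mul(Add(-67, -13), Add(35, 65)), 2), Add(-3, Mul(-2, -22))), -27102) = Add(Add(Pow(Mul(-80, 100), 2), Add(-3, 44)), -27102) = Add(Add(Pow(-8000, 2), 41), -27102) = Add(Add(64000000, 41), -27102) = Add(64000041, -27102) = 63972939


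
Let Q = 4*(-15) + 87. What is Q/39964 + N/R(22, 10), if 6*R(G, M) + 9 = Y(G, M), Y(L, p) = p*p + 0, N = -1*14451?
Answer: -3465116127/3636724 ≈ -952.81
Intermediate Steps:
Q = 27 (Q = -60 + 87 = 27)
N = -14451
Y(L, p) = p² (Y(L, p) = p² + 0 = p²)
R(G, M) = -3/2 + M²/6
Q/39964 + N/R(22, 10) = 27/39964 - 14451/(-3/2 + (⅙)*10²) = 27*(1/39964) - 14451/(-3/2 + (⅙)*100) = 27/39964 - 14451/(-3/2 + 50/3) = 27/39964 - 14451/91/6 = 27/39964 - 14451*6/91 = 27/39964 - 86706/91 = -3465116127/3636724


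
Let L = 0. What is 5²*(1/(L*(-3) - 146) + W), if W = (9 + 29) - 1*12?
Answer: 94875/146 ≈ 649.83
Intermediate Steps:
W = 26 (W = 38 - 12 = 26)
5²*(1/(L*(-3) - 146) + W) = 5²*(1/(0*(-3) - 146) + 26) = 25*(1/(0 - 146) + 26) = 25*(1/(-146) + 26) = 25*(-1/146 + 26) = 25*(3795/146) = 94875/146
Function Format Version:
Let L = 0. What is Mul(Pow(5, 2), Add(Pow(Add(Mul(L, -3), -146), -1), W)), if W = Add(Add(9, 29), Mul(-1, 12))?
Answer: Rational(94875, 146) ≈ 649.83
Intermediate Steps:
W = 26 (W = Add(38, -12) = 26)
Mul(Pow(5, 2), Add(Pow(Add(Mul(L, -3), -146), -1), W)) = Mul(Pow(5, 2), Add(Pow(Add(Mul(0, -3), -146), -1), 26)) = Mul(25, Add(Pow(Add(0, -146), -1), 26)) = Mul(25, Add(Pow(-146, -1), 26)) = Mul(25, Add(Rational(-1, 146), 26)) = Mul(25, Rational(3795, 146)) = Rational(94875, 146)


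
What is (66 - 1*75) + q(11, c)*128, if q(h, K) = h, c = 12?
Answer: 1399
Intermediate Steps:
(66 - 1*75) + q(11, c)*128 = (66 - 1*75) + 11*128 = (66 - 75) + 1408 = -9 + 1408 = 1399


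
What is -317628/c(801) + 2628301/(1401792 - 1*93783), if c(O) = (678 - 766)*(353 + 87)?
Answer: 129307024343/12661527120 ≈ 10.213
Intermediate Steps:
c(O) = -38720 (c(O) = -88*440 = -38720)
-317628/c(801) + 2628301/(1401792 - 1*93783) = -317628/(-38720) + 2628301/(1401792 - 1*93783) = -317628*(-1/38720) + 2628301/(1401792 - 93783) = 79407/9680 + 2628301/1308009 = 129307024343/12661527120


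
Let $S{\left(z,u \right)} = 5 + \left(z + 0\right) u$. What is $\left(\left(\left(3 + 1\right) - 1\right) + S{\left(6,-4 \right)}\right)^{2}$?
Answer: $256$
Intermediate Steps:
$S{\left(z,u \right)} = 5 + u z$ ($S{\left(z,u \right)} = 5 + z u = 5 + u z$)
$\left(\left(\left(3 + 1\right) - 1\right) + S{\left(6,-4 \right)}\right)^{2} = \left(\left(\left(3 + 1\right) - 1\right) + \left(5 - 24\right)\right)^{2} = \left(\left(4 - 1\right) + \left(5 - 24\right)\right)^{2} = \left(3 - 19\right)^{2} = \left(-16\right)^{2} = 256$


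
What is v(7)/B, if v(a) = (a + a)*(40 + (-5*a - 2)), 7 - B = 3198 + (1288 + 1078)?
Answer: -42/5557 ≈ -0.0075580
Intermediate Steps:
B = -5557 (B = 7 - (3198 + (1288 + 1078)) = 7 - (3198 + 2366) = 7 - 1*5564 = 7 - 5564 = -5557)
v(a) = 2*a*(38 - 5*a) (v(a) = (2*a)*(40 + (-2 - 5*a)) = (2*a)*(38 - 5*a) = 2*a*(38 - 5*a))
v(7)/B = (2*7*(38 - 5*7))/(-5557) = (2*7*(38 - 35))*(-1/5557) = (2*7*3)*(-1/5557) = 42*(-1/5557) = -42/5557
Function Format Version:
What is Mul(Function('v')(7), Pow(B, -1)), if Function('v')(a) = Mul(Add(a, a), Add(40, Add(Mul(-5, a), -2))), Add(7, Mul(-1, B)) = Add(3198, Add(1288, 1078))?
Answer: Rational(-42, 5557) ≈ -0.0075580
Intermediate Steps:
B = -5557 (B = Add(7, Mul(-1, Add(3198, Add(1288, 1078)))) = Add(7, Mul(-1, Add(3198, 2366))) = Add(7, Mul(-1, 5564)) = Add(7, -5564) = -5557)
Function('v')(a) = Mul(2, a, Add(38, Mul(-5, a))) (Function('v')(a) = Mul(Mul(2, a), Add(40, Add(-2, Mul(-5, a)))) = Mul(Mul(2, a), Add(38, Mul(-5, a))) = Mul(2, a, Add(38, Mul(-5, a))))
Mul(Function('v')(7), Pow(B, -1)) = Mul(Mul(2, 7, Add(38, Mul(-5, 7))), Pow(-5557, -1)) = Mul(Mul(2, 7, Add(38, -35)), Rational(-1, 5557)) = Mul(Mul(2, 7, 3), Rational(-1, 5557)) = Mul(42, Rational(-1, 5557)) = Rational(-42, 5557)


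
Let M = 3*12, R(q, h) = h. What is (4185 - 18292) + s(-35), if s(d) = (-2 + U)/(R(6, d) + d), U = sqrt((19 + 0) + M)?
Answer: -493744/35 - sqrt(55)/70 ≈ -14107.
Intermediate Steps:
M = 36
U = sqrt(55) (U = sqrt((19 + 0) + 36) = sqrt(19 + 36) = sqrt(55) ≈ 7.4162)
s(d) = (-2 + sqrt(55))/(2*d) (s(d) = (-2 + sqrt(55))/(d + d) = (-2 + sqrt(55))/((2*d)) = (-2 + sqrt(55))*(1/(2*d)) = (-2 + sqrt(55))/(2*d))
(4185 - 18292) + s(-35) = (4185 - 18292) + (1/2)*(-2 + sqrt(55))/(-35) = -14107 + (1/2)*(-1/35)*(-2 + sqrt(55)) = -14107 + (1/35 - sqrt(55)/70) = -493744/35 - sqrt(55)/70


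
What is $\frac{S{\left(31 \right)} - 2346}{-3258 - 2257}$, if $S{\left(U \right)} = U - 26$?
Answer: $\frac{2341}{5515} \approx 0.42448$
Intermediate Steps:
$S{\left(U \right)} = -26 + U$
$\frac{S{\left(31 \right)} - 2346}{-3258 - 2257} = \frac{\left(-26 + 31\right) - 2346}{-3258 - 2257} = \frac{5 - 2346}{-3258 - 2257} = - \frac{2341}{-5515} = \left(-2341\right) \left(- \frac{1}{5515}\right) = \frac{2341}{5515}$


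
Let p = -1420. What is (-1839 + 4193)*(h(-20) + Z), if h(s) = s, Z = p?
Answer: -3389760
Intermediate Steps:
Z = -1420
(-1839 + 4193)*(h(-20) + Z) = (-1839 + 4193)*(-20 - 1420) = 2354*(-1440) = -3389760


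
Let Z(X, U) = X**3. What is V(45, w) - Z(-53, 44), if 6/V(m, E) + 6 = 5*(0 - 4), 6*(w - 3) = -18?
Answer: 1935398/13 ≈ 1.4888e+5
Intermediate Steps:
w = 0 (w = 3 + (1/6)*(-18) = 3 - 3 = 0)
V(m, E) = -3/13 (V(m, E) = 6/(-6 + 5*(0 - 4)) = 6/(-6 + 5*(-4)) = 6/(-6 - 20) = 6/(-26) = 6*(-1/26) = -3/13)
V(45, w) - Z(-53, 44) = -3/13 - 1*(-53)**3 = -3/13 - 1*(-148877) = -3/13 + 148877 = 1935398/13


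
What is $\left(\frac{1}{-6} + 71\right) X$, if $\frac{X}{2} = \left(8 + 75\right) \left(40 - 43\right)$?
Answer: $-35275$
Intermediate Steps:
$X = -498$ ($X = 2 \left(8 + 75\right) \left(40 - 43\right) = 2 \cdot 83 \left(-3\right) = 2 \left(-249\right) = -498$)
$\left(\frac{1}{-6} + 71\right) X = \left(\frac{1}{-6} + 71\right) \left(-498\right) = \left(- \frac{1}{6} + 71\right) \left(-498\right) = \frac{425}{6} \left(-498\right) = -35275$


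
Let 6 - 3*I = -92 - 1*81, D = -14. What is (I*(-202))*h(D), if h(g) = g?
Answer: 506212/3 ≈ 1.6874e+5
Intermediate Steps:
I = 179/3 (I = 2 - (-92 - 1*81)/3 = 2 - (-92 - 81)/3 = 2 - ⅓*(-173) = 2 + 173/3 = 179/3 ≈ 59.667)
(I*(-202))*h(D) = ((179/3)*(-202))*(-14) = -36158/3*(-14) = 506212/3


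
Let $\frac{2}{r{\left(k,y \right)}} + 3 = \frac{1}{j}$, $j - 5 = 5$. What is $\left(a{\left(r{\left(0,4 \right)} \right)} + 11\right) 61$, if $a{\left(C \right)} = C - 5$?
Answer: $\frac{9394}{29} \approx 323.93$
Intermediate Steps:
$j = 10$ ($j = 5 + 5 = 10$)
$r{\left(k,y \right)} = - \frac{20}{29}$ ($r{\left(k,y \right)} = \frac{2}{-3 + \frac{1}{10}} = \frac{2}{- \frac{29}{10}} = 2 \left(- \frac{10}{29}\right) = - \frac{20}{29}$)
$a{\left(C \right)} = -5 + C$
$\left(a{\left(r{\left(0,4 \right)} \right)} + 11\right) 61 = \left(\left(-5 - \frac{20}{29}\right) + 11\right) 61 = \left(- \frac{165}{29} + 11\right) 61 = \frac{154}{29} \cdot 61 = \frac{9394}{29}$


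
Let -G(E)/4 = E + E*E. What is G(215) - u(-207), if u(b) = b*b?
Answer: -228609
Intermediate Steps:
u(b) = b²
G(E) = -4*E - 4*E² (G(E) = -4*(E + E*E) = -4*(E + E²) = -4*E - 4*E²)
G(215) - u(-207) = -4*215*(1 + 215) - 1*(-207)² = -4*215*216 - 1*42849 = -185760 - 42849 = -228609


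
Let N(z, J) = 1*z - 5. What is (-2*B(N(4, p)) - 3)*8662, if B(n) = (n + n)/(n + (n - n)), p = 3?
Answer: -60634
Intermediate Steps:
N(z, J) = -5 + z (N(z, J) = z - 5 = -5 + z)
B(n) = 2 (B(n) = (2*n)/(n + 0) = (2*n)/n = 2)
(-2*B(N(4, p)) - 3)*8662 = (-2*2 - 3)*8662 = (-4 - 3)*8662 = -7*8662 = -60634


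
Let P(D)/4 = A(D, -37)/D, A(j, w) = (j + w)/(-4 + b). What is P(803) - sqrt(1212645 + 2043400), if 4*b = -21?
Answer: -12256/29711 - sqrt(3256045) ≈ -1804.9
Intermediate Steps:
b = -21/4 (b = (1/4)*(-21) = -21/4 ≈ -5.2500)
A(j, w) = -4*j/37 - 4*w/37 (A(j, w) = (j + w)/(-4 - 21/4) = (j + w)/(-37/4) = (j + w)*(-4/37) = -4*j/37 - 4*w/37)
P(D) = 4*(4 - 4*D/37)/D (P(D) = 4*((-4*D/37 - 4/37*(-37))/D) = 4*((-4*D/37 + 4)/D) = 4*((4 - 4*D/37)/D) = 4*(4 - 4*D/37)/D)
P(803) - sqrt(1212645 + 2043400) = (-16/37 + 16/803) - sqrt(1212645 + 2043400) = (-16/37 + 16*(1/803)) - sqrt(3256045) = (-16/37 + 16/803) - sqrt(3256045) = -12256/29711 - sqrt(3256045)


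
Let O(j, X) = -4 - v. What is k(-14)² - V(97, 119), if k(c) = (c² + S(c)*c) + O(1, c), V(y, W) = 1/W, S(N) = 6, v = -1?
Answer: 1413838/119 ≈ 11881.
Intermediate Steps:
O(j, X) = -3 (O(j, X) = -4 - 1*(-1) = -4 + 1 = -3)
k(c) = -3 + c² + 6*c (k(c) = (c² + 6*c) - 3 = -3 + c² + 6*c)
k(-14)² - V(97, 119) = (-3 + (-14)² + 6*(-14))² - 1/119 = (-3 + 196 - 84)² - 1*1/119 = 109² - 1/119 = 11881 - 1/119 = 1413838/119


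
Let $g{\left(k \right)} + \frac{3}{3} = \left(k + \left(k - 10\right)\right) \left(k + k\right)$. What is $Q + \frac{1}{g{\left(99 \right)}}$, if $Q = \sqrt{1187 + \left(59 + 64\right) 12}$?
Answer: $\frac{1}{37223} + \sqrt{2663} \approx 51.604$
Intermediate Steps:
$g{\left(k \right)} = -1 + 2 k \left(-10 + 2 k\right)$ ($g{\left(k \right)} = -1 + \left(k + \left(k - 10\right)\right) \left(k + k\right) = -1 + \left(k + \left(k - 10\right)\right) 2 k = -1 + \left(k + \left(-10 + k\right)\right) 2 k = -1 + \left(-10 + 2 k\right) 2 k = -1 + 2 k \left(-10 + 2 k\right)$)
$Q = \sqrt{2663}$ ($Q = \sqrt{1187 + 123 \cdot 12} = \sqrt{1187 + 1476} = \sqrt{2663} \approx 51.604$)
$Q + \frac{1}{g{\left(99 \right)}} = \sqrt{2663} + \frac{1}{-1 - 1980 + 4 \cdot 99^{2}} = \sqrt{2663} + \frac{1}{-1 - 1980 + 4 \cdot 9801} = \sqrt{2663} + \frac{1}{-1 - 1980 + 39204} = \sqrt{2663} + \frac{1}{37223} = \frac{1}{37223} + \sqrt{2663}$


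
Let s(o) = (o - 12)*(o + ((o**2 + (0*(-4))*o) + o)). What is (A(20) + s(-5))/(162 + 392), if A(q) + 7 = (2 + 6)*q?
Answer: -51/277 ≈ -0.18412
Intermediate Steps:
A(q) = -7 + 8*q (A(q) = -7 + (2 + 6)*q = -7 + 8*q)
s(o) = (-12 + o)*(o**2 + 2*o) (s(o) = (-12 + o)*(o + ((o**2 + 0*o) + o)) = (-12 + o)*(o + ((o**2 + 0) + o)) = (-12 + o)*(o + (o**2 + o)) = (-12 + o)*(o + (o + o**2)) = (-12 + o)*(o**2 + 2*o))
(A(20) + s(-5))/(162 + 392) = ((-7 + 8*20) - 5*(-24 + (-5)**2 - 10*(-5)))/(162 + 392) = ((-7 + 160) - 5*(-24 + 25 + 50))/554 = (153 - 5*51)*(1/554) = (153 - 255)*(1/554) = -102*1/554 = -51/277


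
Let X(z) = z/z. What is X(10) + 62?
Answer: 63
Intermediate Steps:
X(z) = 1
X(10) + 62 = 1 + 62 = 63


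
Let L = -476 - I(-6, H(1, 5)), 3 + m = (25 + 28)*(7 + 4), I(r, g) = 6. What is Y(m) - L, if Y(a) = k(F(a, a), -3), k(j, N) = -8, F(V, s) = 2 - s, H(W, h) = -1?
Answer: 474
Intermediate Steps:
m = 580 (m = -3 + (25 + 28)*(7 + 4) = -3 + 53*11 = -3 + 583 = 580)
Y(a) = -8
L = -482 (L = -476 - 1*6 = -476 - 6 = -482)
Y(m) - L = -8 - 1*(-482) = -8 + 482 = 474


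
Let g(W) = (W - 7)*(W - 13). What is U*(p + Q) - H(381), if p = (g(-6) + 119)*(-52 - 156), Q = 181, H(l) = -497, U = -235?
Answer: 17848042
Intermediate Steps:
g(W) = (-13 + W)*(-7 + W) (g(W) = (-7 + W)*(-13 + W) = (-13 + W)*(-7 + W))
p = -76128 (p = ((91 + (-6)² - 20*(-6)) + 119)*(-52 - 156) = ((91 + 36 + 120) + 119)*(-208) = (247 + 119)*(-208) = 366*(-208) = -76128)
U*(p + Q) - H(381) = -235*(-76128 + 181) - 1*(-497) = -235*(-75947) + 497 = 17847545 + 497 = 17848042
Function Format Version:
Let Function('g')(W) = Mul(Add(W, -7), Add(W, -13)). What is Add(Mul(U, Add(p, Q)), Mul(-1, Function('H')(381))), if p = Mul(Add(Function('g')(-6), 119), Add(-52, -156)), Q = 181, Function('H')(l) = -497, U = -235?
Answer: 17848042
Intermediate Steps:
Function('g')(W) = Mul(Add(-13, W), Add(-7, W)) (Function('g')(W) = Mul(Add(-7, W), Add(-13, W)) = Mul(Add(-13, W), Add(-7, W)))
p = -76128 (p = Mul(Add(Add(91, Pow(-6, 2), Mul(-20, -6)), 119), Add(-52, -156)) = Mul(Add(Add(91, 36, 120), 119), -208) = Mul(Add(247, 119), -208) = Mul(366, -208) = -76128)
Add(Mul(U, Add(p, Q)), Mul(-1, Function('H')(381))) = Add(Mul(-235, Add(-76128, 181)), Mul(-1, -497)) = Add(Mul(-235, -75947), 497) = Add(17847545, 497) = 17848042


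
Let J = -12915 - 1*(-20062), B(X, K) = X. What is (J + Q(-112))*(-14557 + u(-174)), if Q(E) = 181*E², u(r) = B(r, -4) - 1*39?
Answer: -33640314470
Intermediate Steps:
u(r) = -39 + r (u(r) = r - 1*39 = r - 39 = -39 + r)
J = 7147 (J = -12915 + 20062 = 7147)
(J + Q(-112))*(-14557 + u(-174)) = (7147 + 181*(-112)²)*(-14557 + (-39 - 174)) = (7147 + 181*12544)*(-14557 - 213) = (7147 + 2270464)*(-14770) = 2277611*(-14770) = -33640314470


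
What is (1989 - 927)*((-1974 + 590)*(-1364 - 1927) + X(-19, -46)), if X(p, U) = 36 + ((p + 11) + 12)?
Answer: 4837180608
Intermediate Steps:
X(p, U) = 59 + p (X(p, U) = 36 + ((11 + p) + 12) = 36 + (23 + p) = 59 + p)
(1989 - 927)*((-1974 + 590)*(-1364 - 1927) + X(-19, -46)) = (1989 - 927)*((-1974 + 590)*(-1364 - 1927) + (59 - 19)) = 1062*(-1384*(-3291) + 40) = 1062*(4554744 + 40) = 1062*4554784 = 4837180608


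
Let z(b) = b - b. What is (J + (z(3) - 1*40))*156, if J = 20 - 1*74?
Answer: -14664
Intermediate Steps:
J = -54 (J = 20 - 74 = -54)
z(b) = 0
(J + (z(3) - 1*40))*156 = (-54 + (0 - 1*40))*156 = (-54 + (0 - 40))*156 = (-54 - 40)*156 = -94*156 = -14664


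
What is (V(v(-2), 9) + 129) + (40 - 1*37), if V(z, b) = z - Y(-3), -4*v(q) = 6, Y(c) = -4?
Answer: 269/2 ≈ 134.50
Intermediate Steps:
v(q) = -3/2 (v(q) = -¼*6 = -3/2)
V(z, b) = 4 + z (V(z, b) = z - 1*(-4) = z + 4 = 4 + z)
(V(v(-2), 9) + 129) + (40 - 1*37) = ((4 - 3/2) + 129) + (40 - 1*37) = (5/2 + 129) + (40 - 37) = 263/2 + 3 = 269/2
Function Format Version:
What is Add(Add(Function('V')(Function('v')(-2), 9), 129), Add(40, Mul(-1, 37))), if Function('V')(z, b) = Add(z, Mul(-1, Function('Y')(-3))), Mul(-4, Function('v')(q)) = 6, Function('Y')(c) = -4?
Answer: Rational(269, 2) ≈ 134.50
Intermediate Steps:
Function('v')(q) = Rational(-3, 2) (Function('v')(q) = Mul(Rational(-1, 4), 6) = Rational(-3, 2))
Function('V')(z, b) = Add(4, z) (Function('V')(z, b) = Add(z, Mul(-1, -4)) = Add(z, 4) = Add(4, z))
Add(Add(Function('V')(Function('v')(-2), 9), 129), Add(40, Mul(-1, 37))) = Add(Add(Add(4, Rational(-3, 2)), 129), Add(40, Mul(-1, 37))) = Add(Add(Rational(5, 2), 129), Add(40, -37)) = Add(Rational(263, 2), 3) = Rational(269, 2)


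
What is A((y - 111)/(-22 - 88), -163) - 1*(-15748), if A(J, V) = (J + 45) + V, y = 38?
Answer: 1719373/110 ≈ 15631.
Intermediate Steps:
A(J, V) = 45 + J + V (A(J, V) = (45 + J) + V = 45 + J + V)
A((y - 111)/(-22 - 88), -163) - 1*(-15748) = (45 + (38 - 111)/(-22 - 88) - 163) - 1*(-15748) = (45 - 73/(-110) - 163) + 15748 = (45 - 73*(-1/110) - 163) + 15748 = (45 + 73/110 - 163) + 15748 = -12907/110 + 15748 = 1719373/110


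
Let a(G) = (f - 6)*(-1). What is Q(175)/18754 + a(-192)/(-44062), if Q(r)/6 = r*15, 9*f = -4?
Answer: 1561175192/1859262183 ≈ 0.83967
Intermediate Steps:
f = -4/9 (f = (1/9)*(-4) = -4/9 ≈ -0.44444)
Q(r) = 90*r (Q(r) = 6*(r*15) = 6*(15*r) = 90*r)
a(G) = 58/9 (a(G) = (-4/9 - 6)*(-1) = -58/9*(-1) = 58/9)
Q(175)/18754 + a(-192)/(-44062) = (90*175)/18754 + (58/9)/(-44062) = 15750*(1/18754) + (58/9)*(-1/44062) = 7875/9377 - 29/198279 = 1561175192/1859262183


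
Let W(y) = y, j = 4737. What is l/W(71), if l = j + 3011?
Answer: 7748/71 ≈ 109.13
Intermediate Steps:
l = 7748 (l = 4737 + 3011 = 7748)
l/W(71) = 7748/71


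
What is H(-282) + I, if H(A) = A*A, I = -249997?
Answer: -170473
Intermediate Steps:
H(A) = A²
H(-282) + I = (-282)² - 249997 = 79524 - 249997 = -170473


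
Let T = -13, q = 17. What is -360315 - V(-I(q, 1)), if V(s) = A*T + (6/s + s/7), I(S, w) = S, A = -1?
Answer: -42878701/119 ≈ -3.6033e+5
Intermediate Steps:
V(s) = 13 + 6/s + s/7 (V(s) = -1*(-13) + (6/s + s/7) = 13 + (6/s + s*(⅐)) = 13 + (6/s + s/7) = 13 + 6/s + s/7)
-360315 - V(-I(q, 1)) = -360315 - (13 + 6/((-1*17)) + (-1*17)/7) = -360315 - (13 + 6/(-17) + (⅐)*(-17)) = -360315 - (13 + 6*(-1/17) - 17/7) = -360315 - (13 - 6/17 - 17/7) = -360315 - 1*1216/119 = -360315 - 1216/119 = -42878701/119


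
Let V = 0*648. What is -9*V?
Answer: 0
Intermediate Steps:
V = 0
-9*V = -9*0 = 0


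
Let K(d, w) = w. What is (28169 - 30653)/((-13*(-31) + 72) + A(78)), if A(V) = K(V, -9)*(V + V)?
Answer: 2484/929 ≈ 2.6738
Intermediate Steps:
A(V) = -18*V (A(V) = -9*(V + V) = -18*V)
(28169 - 30653)/((-13*(-31) + 72) + A(78)) = (28169 - 30653)/((-13*(-31) + 72) - 18*78) = -2484/((403 + 72) - 1404) = -2484/(475 - 1404) = -2484/(-929) = -2484*(-1/929) = 2484/929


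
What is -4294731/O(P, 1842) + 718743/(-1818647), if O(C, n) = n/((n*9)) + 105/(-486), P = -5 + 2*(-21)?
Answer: 1265317130912403/30916999 ≈ 4.0926e+7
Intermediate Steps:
P = -47 (P = -5 - 42 = -47)
O(C, n) = -17/162 (O(C, n) = n/((9*n)) + 105*(-1/486) = n*(1/(9*n)) - 35/162 = ⅑ - 35/162 = -17/162)
-4294731/O(P, 1842) + 718743/(-1818647) = -4294731/(-17/162) + 718743/(-1818647) = -4294731*(-162/17) + 718743*(-1/1818647) = 695746422/17 - 718743/1818647 = 1265317130912403/30916999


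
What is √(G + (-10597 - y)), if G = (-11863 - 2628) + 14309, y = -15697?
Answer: √4918 ≈ 70.128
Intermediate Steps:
G = -182 (G = -14491 + 14309 = -182)
√(G + (-10597 - y)) = √(-182 + (-10597 - 1*(-15697))) = √(-182 + (-10597 + 15697)) = √(-182 + 5100) = √4918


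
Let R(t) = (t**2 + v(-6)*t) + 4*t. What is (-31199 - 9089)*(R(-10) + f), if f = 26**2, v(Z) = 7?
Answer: -26831808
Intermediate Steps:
R(t) = t**2 + 11*t (R(t) = (t**2 + 7*t) + 4*t = t**2 + 11*t)
f = 676
(-31199 - 9089)*(R(-10) + f) = (-31199 - 9089)*(-10*(11 - 10) + 676) = -40288*(-10*1 + 676) = -40288*(-10 + 676) = -40288*666 = -26831808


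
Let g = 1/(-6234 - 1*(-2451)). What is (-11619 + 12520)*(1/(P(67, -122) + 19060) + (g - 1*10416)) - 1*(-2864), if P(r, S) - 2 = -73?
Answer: -39644480378590/4225611 ≈ -9.3820e+6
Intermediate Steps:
P(r, S) = -71 (P(r, S) = 2 - 73 = -71)
g = -1/3783 (g = 1/(-6234 + 2451) = 1/(-3783) = -1/3783 ≈ -0.00026434)
(-11619 + 12520)*(1/(P(67, -122) + 19060) + (g - 1*10416)) - 1*(-2864) = (-11619 + 12520)*(1/(-71 + 19060) + (-1/3783 - 1*10416)) - 1*(-2864) = 901*(1/18989 + (-1/3783 - 10416)) + 2864 = 901*(1/18989 - 39403729/3783) + 2864 = 901*(-748237406198/71835387) + 2864 = -39656582528494/4225611 + 2864 = -39644480378590/4225611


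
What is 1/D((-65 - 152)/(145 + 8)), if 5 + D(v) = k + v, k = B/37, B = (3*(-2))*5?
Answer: -5661/40924 ≈ -0.13833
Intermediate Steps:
B = -30 (B = -6*5 = -30)
k = -30/37 ≈ -0.81081
D(v) = -215/37 + v (D(v) = -5 + (-30/37 + v) = -215/37 + v)
1/D((-65 - 152)/(145 + 8)) = 1/(-215/37 + (-65 - 152)/(145 + 8)) = 1/(-215/37 - 217/153) = 1/(-40924/5661) = -5661/40924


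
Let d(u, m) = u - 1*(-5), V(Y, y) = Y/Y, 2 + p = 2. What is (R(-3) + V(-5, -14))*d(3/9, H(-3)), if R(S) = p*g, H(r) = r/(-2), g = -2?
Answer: 16/3 ≈ 5.3333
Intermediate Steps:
p = 0 (p = -2 + 2 = 0)
H(r) = -r/2 (H(r) = r*(-½) = -r/2)
V(Y, y) = 1
d(u, m) = 5 + u (d(u, m) = u + 5 = 5 + u)
R(S) = 0 (R(S) = 0*(-2) = 0)
(R(-3) + V(-5, -14))*d(3/9, H(-3)) = (0 + 1)*(5 + 3/9) = 1*(5 + 3*(⅑)) = 1*(5 + ⅓) = 1*(16/3) = 16/3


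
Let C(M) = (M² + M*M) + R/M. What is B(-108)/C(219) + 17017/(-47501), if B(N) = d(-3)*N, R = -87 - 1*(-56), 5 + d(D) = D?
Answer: -348486246863/997848139387 ≈ -0.34924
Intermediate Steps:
d(D) = -5 + D
R = -31 (R = -87 + 56 = -31)
B(N) = -8*N (B(N) = (-5 - 3)*N = -8*N)
C(M) = -31/M + 2*M² (C(M) = (M² + M*M) - 31/M = (M² + M²) - 31/M = 2*M² - 31/M = -31/M + 2*M²)
B(-108)/C(219) + 17017/(-47501) = (-8*(-108))/(((-31 + 2*219³)/219)) + 17017/(-47501) = 864/(((-31 + 2*10503459)/219)) + 17017*(-1/47501) = 864/(((-31 + 21006918)/219)) - 17017/47501 = 864/(((1/219)*21006887)) - 17017/47501 = 864/(21006887/219) - 17017/47501 = 864*(219/21006887) - 17017/47501 = 189216/21006887 - 17017/47501 = -348486246863/997848139387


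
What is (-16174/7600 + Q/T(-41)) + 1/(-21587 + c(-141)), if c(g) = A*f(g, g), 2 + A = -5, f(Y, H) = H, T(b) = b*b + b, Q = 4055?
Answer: 1105199/3209480 ≈ 0.34435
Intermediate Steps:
T(b) = b + b**2 (T(b) = b**2 + b = b + b**2)
A = -7 (A = -2 - 5 = -7)
c(g) = -7*g
(-16174/7600 + Q/T(-41)) + 1/(-21587 + c(-141)) = (-16174/7600 + 4055/((-41*(1 - 41)))) + 1/(-21587 - 7*(-141)) = (-16174*1/7600 + 4055/((-41*(-40)))) + 1/(-21587 + 987) = (-8087/3800 + 4055/1640) + 1/(-20600) = (-8087/3800 + 4055*(1/1640)) - 1/20600 = (-8087/3800 + 811/328) - 1/20600 = 26829/77900 - 1/20600 = 1105199/3209480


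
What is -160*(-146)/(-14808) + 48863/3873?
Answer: 8792917/796547 ≈ 11.039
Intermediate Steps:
-160*(-146)/(-14808) + 48863/3873 = 23360*(-1/14808) + 48863*(1/3873) = -2920/1851 + 48863/3873 = 8792917/796547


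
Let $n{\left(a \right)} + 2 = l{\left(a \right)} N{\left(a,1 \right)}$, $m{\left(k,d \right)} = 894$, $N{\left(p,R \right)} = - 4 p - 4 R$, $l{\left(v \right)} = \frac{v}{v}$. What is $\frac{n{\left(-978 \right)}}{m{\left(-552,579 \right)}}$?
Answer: $\frac{651}{149} \approx 4.3691$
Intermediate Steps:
$l{\left(v \right)} = 1$
$N{\left(p,R \right)} = - 4 R - 4 p$
$n{\left(a \right)} = -6 - 4 a$ ($n{\left(a \right)} = -2 + 1 \left(\left(-4\right) 1 - 4 a\right) = -2 + 1 \left(-4 - 4 a\right) = -2 - \left(4 + 4 a\right) = -6 - 4 a$)
$\frac{n{\left(-978 \right)}}{m{\left(-552,579 \right)}} = \frac{-6 - -3912}{894} = \left(-6 + 3912\right) \frac{1}{894} = 3906 \cdot \frac{1}{894} = \frac{651}{149}$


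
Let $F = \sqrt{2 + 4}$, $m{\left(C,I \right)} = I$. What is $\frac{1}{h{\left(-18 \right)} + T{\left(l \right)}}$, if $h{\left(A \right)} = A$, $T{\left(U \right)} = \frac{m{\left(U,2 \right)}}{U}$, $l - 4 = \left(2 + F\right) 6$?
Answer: $- \frac{172}{2953} + \frac{3 \sqrt{6}}{2953} \approx -0.055757$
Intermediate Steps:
$F = \sqrt{6} \approx 2.4495$
$l = 16 + 6 \sqrt{6}$ ($l = 4 + \left(2 + \sqrt{6}\right) 6 = 4 + \left(12 + 6 \sqrt{6}\right) = 16 + 6 \sqrt{6} \approx 30.697$)
$T{\left(U \right)} = \frac{2}{U}$
$\frac{1}{h{\left(-18 \right)} + T{\left(l \right)}} = \frac{1}{-18 + \frac{2}{16 + 6 \sqrt{6}}}$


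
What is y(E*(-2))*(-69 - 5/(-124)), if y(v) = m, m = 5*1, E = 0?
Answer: -42755/124 ≈ -344.80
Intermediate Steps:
m = 5
y(v) = 5
y(E*(-2))*(-69 - 5/(-124)) = 5*(-69 - 5/(-124)) = 5*(-69 - 5*(-1/124)) = 5*(-69 + 5/124) = 5*(-8551/124) = -42755/124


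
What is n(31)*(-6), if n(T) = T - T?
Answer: 0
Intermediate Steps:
n(T) = 0
n(31)*(-6) = 0*(-6) = 0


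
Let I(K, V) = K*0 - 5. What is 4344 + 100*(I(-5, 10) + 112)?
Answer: 15044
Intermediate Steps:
I(K, V) = -5 (I(K, V) = 0 - 5 = -5)
4344 + 100*(I(-5, 10) + 112) = 4344 + 100*(-5 + 112) = 4344 + 100*107 = 4344 + 10700 = 15044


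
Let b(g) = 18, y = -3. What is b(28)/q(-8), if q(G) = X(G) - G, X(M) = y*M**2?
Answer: -9/92 ≈ -0.097826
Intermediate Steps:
X(M) = -3*M**2
q(G) = -G - 3*G**2 (q(G) = -3*G**2 - G = -G - 3*G**2)
b(28)/q(-8) = 18/((-8*(-1 - 3*(-8)))) = 18/((-8*(-1 + 24))) = 18/((-8*23)) = 18/(-184) = 18*(-1/184) = -9/92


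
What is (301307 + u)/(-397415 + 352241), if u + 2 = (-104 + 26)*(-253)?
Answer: -107013/15058 ≈ -7.1067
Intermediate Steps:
u = 19732 (u = -2 + (-104 + 26)*(-253) = -2 - 78*(-253) = -2 + 19734 = 19732)
(301307 + u)/(-397415 + 352241) = (301307 + 19732)/(-397415 + 352241) = 321039/(-45174) = 321039*(-1/45174) = -107013/15058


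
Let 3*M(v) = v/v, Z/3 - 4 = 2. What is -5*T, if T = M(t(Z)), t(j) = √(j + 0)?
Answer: -5/3 ≈ -1.6667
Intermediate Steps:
Z = 18 (Z = 12 + 3*2 = 12 + 6 = 18)
t(j) = √j
M(v) = ⅓ (M(v) = (v/v)/3 = (⅓)*1 = ⅓)
T = ⅓ ≈ 0.33333
-5*T = -5*⅓ = -5/3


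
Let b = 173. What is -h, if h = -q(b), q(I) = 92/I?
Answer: 92/173 ≈ 0.53179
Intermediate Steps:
h = -92/173 ≈ -0.53179
-h = -1*(-92/173) = 92/173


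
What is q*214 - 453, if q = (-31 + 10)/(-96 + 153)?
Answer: -10105/19 ≈ -531.84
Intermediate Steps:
q = -7/19 (q = -21/57 = -21*1/57 = -7/19 ≈ -0.36842)
q*214 - 453 = -7/19*214 - 453 = -1498/19 - 453 = -10105/19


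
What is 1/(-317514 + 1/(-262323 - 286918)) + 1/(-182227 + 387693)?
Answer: 61541355569/35831566444778750 ≈ 1.7175e-6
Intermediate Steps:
1/(-317514 + 1/(-262323 - 286918)) + 1/(-182227 + 387693) = 1/(-317514 + 1/(-549241)) + 1/205466 = 1/(-317514 - 1/549241) + 1/205466 = 1/(-174391706875/549241) + 1/205466 = -549241/174391706875 + 1/205466 = 61541355569/35831566444778750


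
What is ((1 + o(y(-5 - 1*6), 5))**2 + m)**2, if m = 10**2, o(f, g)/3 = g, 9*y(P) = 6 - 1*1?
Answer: 126736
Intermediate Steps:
y(P) = 5/9 (y(P) = (6 - 1*1)/9 = (6 - 1)/9 = (1/9)*5 = 5/9)
o(f, g) = 3*g
m = 100
((1 + o(y(-5 - 1*6), 5))**2 + m)**2 = ((1 + 3*5)**2 + 100)**2 = ((1 + 15)**2 + 100)**2 = (16**2 + 100)**2 = (256 + 100)**2 = 356**2 = 126736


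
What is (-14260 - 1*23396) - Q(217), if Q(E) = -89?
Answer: -37567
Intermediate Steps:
(-14260 - 1*23396) - Q(217) = (-14260 - 1*23396) - 1*(-89) = (-14260 - 23396) + 89 = -37656 + 89 = -37567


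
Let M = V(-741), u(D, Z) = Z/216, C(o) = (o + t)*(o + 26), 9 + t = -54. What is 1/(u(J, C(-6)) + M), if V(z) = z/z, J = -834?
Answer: -18/97 ≈ -0.18557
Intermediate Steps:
t = -63 (t = -9 - 54 = -63)
C(o) = (-63 + o)*(26 + o) (C(o) = (o - 63)*(o + 26) = (-63 + o)*(26 + o))
u(D, Z) = Z/216 (u(D, Z) = Z*(1/216) = Z/216)
V(z) = 1
M = 1
1/(u(J, C(-6)) + M) = 1/((-1638 + (-6)² - 37*(-6))/216 + 1) = 1/((-1638 + 36 + 222)/216 + 1) = 1/((1/216)*(-1380) + 1) = 1/(-115/18 + 1) = 1/(-97/18) = -18/97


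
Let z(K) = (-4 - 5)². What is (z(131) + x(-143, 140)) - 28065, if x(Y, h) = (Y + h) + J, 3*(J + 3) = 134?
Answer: -83836/3 ≈ -27945.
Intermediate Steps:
J = 125/3 (J = -3 + (⅓)*134 = -3 + 134/3 = 125/3 ≈ 41.667)
z(K) = 81 (z(K) = (-9)² = 81)
x(Y, h) = 125/3 + Y + h (x(Y, h) = (Y + h) + 125/3 = 125/3 + Y + h)
(z(131) + x(-143, 140)) - 28065 = (81 + (125/3 - 143 + 140)) - 28065 = (81 + 116/3) - 28065 = 359/3 - 28065 = -83836/3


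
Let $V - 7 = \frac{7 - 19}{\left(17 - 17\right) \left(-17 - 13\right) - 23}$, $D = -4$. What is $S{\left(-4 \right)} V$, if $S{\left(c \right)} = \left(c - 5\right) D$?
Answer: $\frac{6228}{23} \approx 270.78$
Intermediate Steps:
$S{\left(c \right)} = 20 - 4 c$ ($S{\left(c \right)} = \left(c - 5\right) \left(-4\right) = \left(-5 + c\right) \left(-4\right) = 20 - 4 c$)
$V = \frac{173}{23}$ ($V = 7 + \frac{7 - 19}{\left(17 - 17\right) \left(-17 - 13\right) - 23} = 7 - \frac{12}{0 \left(-30\right) - 23} = 7 - \frac{12}{0 - 23} = 7 - \frac{12}{-23} = 7 - - \frac{12}{23} = 7 + \frac{12}{23} = \frac{173}{23} \approx 7.5217$)
$S{\left(-4 \right)} V = \left(20 - -16\right) \frac{173}{23} = \left(20 + 16\right) \frac{173}{23} = 36 \cdot \frac{173}{23} = \frac{6228}{23}$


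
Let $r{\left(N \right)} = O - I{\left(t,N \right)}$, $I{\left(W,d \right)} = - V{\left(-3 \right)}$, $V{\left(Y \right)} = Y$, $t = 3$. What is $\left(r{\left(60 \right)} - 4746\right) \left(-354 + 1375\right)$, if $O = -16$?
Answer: $-4865065$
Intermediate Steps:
$I{\left(W,d \right)} = 3$ ($I{\left(W,d \right)} = \left(-1\right) \left(-3\right) = 3$)
$r{\left(N \right)} = -19$ ($r{\left(N \right)} = -16 - 3 = -19$)
$\left(r{\left(60 \right)} - 4746\right) \left(-354 + 1375\right) = \left(-19 - 4746\right) \left(-354 + 1375\right) = \left(-4765\right) 1021 = -4865065$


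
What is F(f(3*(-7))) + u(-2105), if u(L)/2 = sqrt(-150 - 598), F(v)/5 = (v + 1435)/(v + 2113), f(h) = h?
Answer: 3535/1046 + 4*I*sqrt(187) ≈ 3.3795 + 54.699*I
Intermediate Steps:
F(v) = 5*(1435 + v)/(2113 + v) (F(v) = 5*((v + 1435)/(v + 2113)) = 5*((1435 + v)/(2113 + v)) = 5*(1435 + v)/(2113 + v))
u(L) = 4*I*sqrt(187) (u(L) = 2*sqrt(-150 - 598) = 2*sqrt(-748) = 2*(2*I*sqrt(187)) = 4*I*sqrt(187))
F(f(3*(-7))) + u(-2105) = 5*(1435 + 3*(-7))/(2113 + 3*(-7)) + 4*I*sqrt(187) = 5*(1435 - 21)/(2113 - 21) + 4*I*sqrt(187) = 5*1414/2092 + 4*I*sqrt(187) = 5*(1/2092)*1414 + 4*I*sqrt(187) = 3535/1046 + 4*I*sqrt(187)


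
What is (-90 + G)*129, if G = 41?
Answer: -6321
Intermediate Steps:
(-90 + G)*129 = (-90 + 41)*129 = -49*129 = -6321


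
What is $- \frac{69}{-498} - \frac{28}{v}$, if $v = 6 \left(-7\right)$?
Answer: $\frac{401}{498} \approx 0.80522$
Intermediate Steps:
$v = -42$
$- \frac{69}{-498} - \frac{28}{v} = - \frac{69}{-498} - \frac{28}{-42} = \left(-69\right) \left(- \frac{1}{498}\right) - - \frac{2}{3} = \frac{23}{166} + \frac{2}{3} = \frac{401}{498}$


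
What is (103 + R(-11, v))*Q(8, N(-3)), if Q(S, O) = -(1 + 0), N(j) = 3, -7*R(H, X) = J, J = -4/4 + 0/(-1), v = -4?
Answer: -722/7 ≈ -103.14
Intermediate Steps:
J = -1 (J = -4*¼ + 0*(-1) = -1 + 0 = -1)
R(H, X) = ⅐ (R(H, X) = -⅐*(-1) = ⅐)
Q(S, O) = -1 (Q(S, O) = -1*1 = -1)
(103 + R(-11, v))*Q(8, N(-3)) = (103 + ⅐)*(-1) = (722/7)*(-1) = -722/7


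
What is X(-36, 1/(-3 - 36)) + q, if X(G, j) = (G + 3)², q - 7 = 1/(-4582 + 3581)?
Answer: 1097095/1001 ≈ 1096.0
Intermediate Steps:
q = 7006/1001 (q = 7 + 1/(-4582 + 3581) = 7 + 1/(-1001) = 7 - 1/1001 = 7006/1001 ≈ 6.9990)
X(G, j) = (3 + G)²
X(-36, 1/(-3 - 36)) + q = (3 - 36)² + 7006/1001 = (-33)² + 7006/1001 = 1089 + 7006/1001 = 1097095/1001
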